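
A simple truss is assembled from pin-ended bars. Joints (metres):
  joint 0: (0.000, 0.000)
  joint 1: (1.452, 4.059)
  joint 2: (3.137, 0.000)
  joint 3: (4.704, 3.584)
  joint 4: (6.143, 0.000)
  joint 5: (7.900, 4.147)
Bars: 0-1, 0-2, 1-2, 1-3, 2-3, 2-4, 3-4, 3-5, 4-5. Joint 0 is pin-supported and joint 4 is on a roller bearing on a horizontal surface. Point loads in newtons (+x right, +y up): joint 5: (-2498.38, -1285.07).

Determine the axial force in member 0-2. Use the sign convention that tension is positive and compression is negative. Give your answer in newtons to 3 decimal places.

N=6 nodes, M=9 members, R=3 reactions → 2N=12, M+R=12
member 0 (0-1): L=4.3109, (cx,cy)=(0.3368,0.9416)
member 1 (0-2): L=3.1370, (cx,cy)=(1.0000,0.0000)
member 2 (1-2): L=4.3948, (cx,cy)=(0.3834,-0.9236)
member 3 (1-3): L=3.2865, (cx,cy)=(0.9895,-0.1445)
member 4 (2-3): L=3.9116, (cx,cy)=(0.4006,0.9163)
member 5 (2-4): L=3.0060, (cx,cy)=(1.0000,0.0000)
member 6 (3-4): L=3.8621, (cx,cy)=(0.3726,-0.9280)
member 7 (3-5): L=3.2452, (cx,cy)=(0.9848,0.1735)
member 8 (4-5): L=4.5038, (cx,cy)=(0.3901,0.9208)
solve A·x = −loads:
  F[0-1] = -1400.9052 N (compression)
  F[0-2] = -2026.5253 N (compression)
  F[1-2] = +1599.8178 N (tension)
  F[1-3] = -1096.7455 N (compression)
  F[2-3] = -1612.6160 N (compression)
  F[2-4] = -767.1291 N (compression)
  F[3-4] = +1020.5769 N (tension)
  F[3-5] = -2144.0250 N (compression)
  F[4-5] = -991.6838 N (compression)
  Rx@0 = +2498.3800 N
  Ry@0 = +1319.0483 N
  Ry@4 = -33.9783 N

-2026.525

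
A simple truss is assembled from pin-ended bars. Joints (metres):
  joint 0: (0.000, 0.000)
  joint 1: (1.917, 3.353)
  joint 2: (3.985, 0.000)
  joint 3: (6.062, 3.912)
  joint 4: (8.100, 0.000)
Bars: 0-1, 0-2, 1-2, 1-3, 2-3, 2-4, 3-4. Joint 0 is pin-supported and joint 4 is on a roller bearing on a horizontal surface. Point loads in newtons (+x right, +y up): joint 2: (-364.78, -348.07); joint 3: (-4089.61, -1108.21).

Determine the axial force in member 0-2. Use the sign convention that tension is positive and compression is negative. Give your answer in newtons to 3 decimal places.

-3064.643

N=5 nodes, M=7 members, R=3 reactions → 2N=10, M+R=10
member 0 (0-1): L=3.8623, (cx,cy)=(0.4963,0.8681)
member 1 (0-2): L=3.9850, (cx,cy)=(1.0000,0.0000)
member 2 (1-2): L=3.9394, (cx,cy)=(0.5249,-0.8511)
member 3 (1-3): L=4.1825, (cx,cy)=(0.9910,0.1337)
member 4 (2-3): L=4.4292, (cx,cy)=(0.4689,0.8832)
member 5 (2-4): L=4.1150, (cx,cy)=(1.0000,0.0000)
member 6 (3-4): L=4.4110, (cx,cy)=(0.4620,-0.8869)
solve A·x = −loads:
  F[0-1] = -2800.0242 N (compression)
  F[0-2] = -3064.6425 N (compression)
  F[1-2] = +2433.3370 N (tension)
  F[1-3] = -2691.2652 N (compression)
  F[2-3] = -1950.8204 N (compression)
  F[2-4] = -507.6815 N (compression)
  F[3-4] = +1098.8217 N (tension)
  Rx@0 = +4454.3900 N
  Ry@0 = +2430.7894 N
  Ry@4 = -974.5094 N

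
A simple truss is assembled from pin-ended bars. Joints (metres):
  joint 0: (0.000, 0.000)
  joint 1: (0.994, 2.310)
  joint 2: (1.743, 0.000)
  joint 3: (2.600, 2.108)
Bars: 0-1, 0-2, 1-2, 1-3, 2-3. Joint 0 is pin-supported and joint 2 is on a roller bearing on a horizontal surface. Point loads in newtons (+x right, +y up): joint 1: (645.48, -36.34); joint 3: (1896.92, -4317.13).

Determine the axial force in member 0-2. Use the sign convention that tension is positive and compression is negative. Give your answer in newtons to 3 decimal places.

280.451

N=4 nodes, M=5 members, R=3 reactions → 2N=8, M+R=8
member 0 (0-1): L=2.5148, (cx,cy)=(0.3953,0.9186)
member 1 (0-2): L=1.7430, (cx,cy)=(1.0000,0.0000)
member 2 (1-2): L=2.4284, (cx,cy)=(0.3084,-0.9512)
member 3 (1-3): L=1.6187, (cx,cy)=(0.9922,-0.1248)
member 4 (2-3): L=2.2755, (cx,cy)=(0.3766,0.9264)
solve A·x = −loads:
  F[0-1] = +5722.6484 N (tension)
  F[0-2] = +280.4508 N (tension)
  F[1-2] = -6023.6629 N (compression)
  F[1-3] = +3501.7477 N (tension)
  F[2-3] = -4188.5272 N (compression)
  Rx@0 = -2542.4000 N
  Ry@0 = -5256.6425 N
  Ry@2 = +9610.1125 N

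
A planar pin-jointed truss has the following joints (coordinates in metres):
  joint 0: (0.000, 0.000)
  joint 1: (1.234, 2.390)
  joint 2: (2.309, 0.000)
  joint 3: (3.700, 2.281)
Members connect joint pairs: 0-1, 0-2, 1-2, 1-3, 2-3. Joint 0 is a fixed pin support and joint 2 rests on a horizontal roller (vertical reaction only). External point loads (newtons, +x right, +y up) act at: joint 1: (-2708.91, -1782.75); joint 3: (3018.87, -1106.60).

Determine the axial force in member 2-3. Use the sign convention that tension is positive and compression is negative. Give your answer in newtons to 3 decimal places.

-1109.921

N=4 nodes, M=5 members, R=3 reactions → 2N=8, M+R=8
member 0 (0-1): L=2.6898, (cx,cy)=(0.4588,0.8886)
member 1 (0-2): L=2.3090, (cx,cy)=(1.0000,0.0000)
member 2 (1-2): L=2.6206, (cx,cy)=(0.4102,-0.9120)
member 3 (1-3): L=2.4684, (cx,cy)=(0.9990,-0.0442)
member 4 (2-3): L=2.6717, (cx,cy)=(0.5206,0.8538)
solve A·x = −loads:
  F[0-1] = +16.8506 N (tension)
  F[0-2] = +302.2293 N (tension)
  F[1-2] = -2145.5244 N (compression)
  F[1-3] = +3600.2595 N (tension)
  F[2-3] = -1109.9215 N (compression)
  Rx@0 = -309.9600 N
  Ry@0 = -14.9727 N
  Ry@2 = +2904.3227 N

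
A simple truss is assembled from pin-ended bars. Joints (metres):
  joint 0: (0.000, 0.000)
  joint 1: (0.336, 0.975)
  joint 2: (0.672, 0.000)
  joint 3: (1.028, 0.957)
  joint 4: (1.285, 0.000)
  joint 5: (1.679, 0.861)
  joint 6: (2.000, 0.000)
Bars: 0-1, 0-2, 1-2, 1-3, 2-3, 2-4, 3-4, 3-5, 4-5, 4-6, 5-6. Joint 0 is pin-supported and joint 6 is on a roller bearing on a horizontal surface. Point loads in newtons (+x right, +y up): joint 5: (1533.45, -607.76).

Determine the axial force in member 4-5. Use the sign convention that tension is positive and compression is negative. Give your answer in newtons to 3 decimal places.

746.274

N=7 nodes, M=11 members, R=3 reactions → 2N=14, M+R=14
member 0 (0-1): L=1.0313, (cx,cy)=(0.3258,0.9454)
member 1 (0-2): L=0.6720, (cx,cy)=(1.0000,0.0000)
member 2 (1-2): L=1.0313, (cx,cy)=(0.3258,-0.9454)
member 3 (1-3): L=0.6922, (cx,cy)=(0.9997,-0.0260)
member 4 (2-3): L=1.0211, (cx,cy)=(0.3487,0.9373)
member 5 (2-4): L=0.6130, (cx,cy)=(1.0000,0.0000)
member 6 (3-4): L=0.9909, (cx,cy)=(0.2594,-0.9658)
member 7 (3-5): L=0.6580, (cx,cy)=(0.9893,-0.1459)
member 8 (4-5): L=0.9469, (cx,cy)=(0.4161,0.9093)
member 9 (4-6): L=0.7150, (cx,cy)=(1.0000,0.0000)
member 10 (5-6): L=0.9189, (cx,cy)=(0.3493,-0.9370)
solve A·x = −loads:
  F[0-1] = +595.0751 N (tension)
  F[0-2] = +1339.5677 N (tension)
  F[1-2] = -605.8401 N (compression)
  F[1-3] = +391.4042 N (tension)
  F[2-3] = +611.1297 N (tension)
  F[2-4] = +929.1055 N (tension)
  F[3-4] = -702.6417 N (compression)
  F[3-5] = +795.0869 N (tension)
  F[4-5] = +746.2743 N (tension)
  F[4-6] = +436.3381 N (tension)
  F[5-6] = -1249.0575 N (compression)
  Rx@0 = -1533.4500 N
  Ry@0 = -562.6047 N
  Ry@6 = +1170.3647 N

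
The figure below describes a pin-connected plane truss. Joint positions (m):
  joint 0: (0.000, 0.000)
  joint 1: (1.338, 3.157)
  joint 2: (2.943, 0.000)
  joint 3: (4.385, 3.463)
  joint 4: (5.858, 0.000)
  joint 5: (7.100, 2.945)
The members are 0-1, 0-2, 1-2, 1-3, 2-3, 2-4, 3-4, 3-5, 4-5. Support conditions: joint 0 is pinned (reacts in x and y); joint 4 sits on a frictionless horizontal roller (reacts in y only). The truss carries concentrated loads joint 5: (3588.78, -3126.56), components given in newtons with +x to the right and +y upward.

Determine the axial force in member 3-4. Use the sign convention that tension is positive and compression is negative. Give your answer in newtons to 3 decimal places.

N=6 nodes, M=9 members, R=3 reactions → 2N=12, M+R=12
member 0 (0-1): L=3.4288, (cx,cy)=(0.3902,0.9207)
member 1 (0-2): L=2.9430, (cx,cy)=(1.0000,0.0000)
member 2 (1-2): L=3.5416, (cx,cy)=(0.4532,-0.8914)
member 3 (1-3): L=3.0623, (cx,cy)=(0.9950,0.0999)
member 4 (2-3): L=3.7512, (cx,cy)=(0.3844,0.9232)
member 5 (2-4): L=2.9150, (cx,cy)=(1.0000,0.0000)
member 6 (3-4): L=3.7633, (cx,cy)=(0.3914,-0.9202)
member 7 (3-5): L=2.7640, (cx,cy)=(0.9823,-0.1874)
member 8 (4-5): L=3.1962, (cx,cy)=(0.3886,0.9214)
solve A·x = −loads:
  F[0-1] = +2679.5054 N (tension)
  F[0-2] = +2543.1827 N (tension)
  F[1-2] = -2521.0863 N (compression)
  F[1-3] = +2199.1340 N (tension)
  F[2-3] = +2434.3809 N (tension)
  F[2-4] = +464.8590 N (tension)
  F[3-4] = -3622.6749 N (compression)
  F[3-5] = +4623.8222 N (tension)
  F[4-5] = -2452.7623 N (compression)
  Rx@0 = -3588.7800 N
  Ry@0 = -2467.0783 N
  Ry@4 = +5593.6383 N

-3622.675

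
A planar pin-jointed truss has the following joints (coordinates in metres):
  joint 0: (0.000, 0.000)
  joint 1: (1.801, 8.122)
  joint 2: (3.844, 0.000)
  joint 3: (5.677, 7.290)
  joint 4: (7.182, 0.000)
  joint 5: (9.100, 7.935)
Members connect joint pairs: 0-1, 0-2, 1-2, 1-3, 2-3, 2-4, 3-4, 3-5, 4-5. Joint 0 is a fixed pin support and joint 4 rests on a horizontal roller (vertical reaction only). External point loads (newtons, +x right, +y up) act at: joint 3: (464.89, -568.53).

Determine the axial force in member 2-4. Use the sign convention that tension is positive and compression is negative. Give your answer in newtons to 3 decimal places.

190.195

N=6 nodes, M=9 members, R=3 reactions → 2N=12, M+R=12
member 0 (0-1): L=8.3193, (cx,cy)=(0.2165,0.9763)
member 1 (0-2): L=3.8440, (cx,cy)=(1.0000,0.0000)
member 2 (1-2): L=8.3750, (cx,cy)=(0.2439,-0.9698)
member 3 (1-3): L=3.9643, (cx,cy)=(0.9777,-0.2099)
member 4 (2-3): L=7.5169, (cx,cy)=(0.2439,0.9698)
member 5 (2-4): L=3.3380, (cx,cy)=(1.0000,0.0000)
member 6 (3-4): L=7.4437, (cx,cy)=(0.2022,-0.9793)
member 7 (3-5): L=3.4832, (cx,cy)=(0.9827,0.1852)
member 8 (4-5): L=8.1635, (cx,cy)=(0.2349,0.9720)
solve A·x = −loads:
  F[0-1] = +361.3126 N (tension)
  F[0-2] = +386.6712 N (tension)
  F[1-2] = -402.7941 N (compression)
  F[1-3] = +180.4963 N (tension)
  F[2-3] = +402.7847 N (tension)
  F[2-4] = +190.1945 N (tension)
  F[3-4] = -940.7021 N (compression)
  F[3-5] = -0.0000 N (compression)
  F[4-5] = +0.0000 N (tension)
  Rx@0 = -464.8900 N
  Ry@0 = -352.7444 N
  Ry@4 = +921.2744 N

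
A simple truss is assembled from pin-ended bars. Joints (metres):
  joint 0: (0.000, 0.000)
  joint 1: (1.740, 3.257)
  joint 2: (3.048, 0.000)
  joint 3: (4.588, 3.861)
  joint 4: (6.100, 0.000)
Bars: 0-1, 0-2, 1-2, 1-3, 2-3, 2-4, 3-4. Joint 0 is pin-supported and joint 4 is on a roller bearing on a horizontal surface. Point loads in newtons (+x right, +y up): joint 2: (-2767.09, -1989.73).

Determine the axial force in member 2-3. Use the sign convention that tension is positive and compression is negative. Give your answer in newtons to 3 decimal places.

1266.401

N=5 nodes, M=7 members, R=3 reactions → 2N=10, M+R=10
member 0 (0-1): L=3.6926, (cx,cy)=(0.4712,0.8820)
member 1 (0-2): L=3.0480, (cx,cy)=(1.0000,0.0000)
member 2 (1-2): L=3.5098, (cx,cy)=(0.3727,-0.9280)
member 3 (1-3): L=2.9113, (cx,cy)=(0.9782,0.2075)
member 4 (2-3): L=4.1568, (cx,cy)=(0.3705,0.9288)
member 5 (2-4): L=3.0520, (cx,cy)=(1.0000,0.0000)
member 6 (3-4): L=4.1465, (cx,cy)=(0.3646,-0.9311)
solve A·x = −loads:
  F[0-1] = -1128.6752 N (compression)
  F[0-2] = -2235.2508 N (compression)
  F[1-2] = +876.5897 N (tension)
  F[1-3] = -877.6102 N (compression)
  F[2-3] = +1266.4010 N (tension)
  F[2-4] = +389.3420 N (tension)
  F[3-4] = -1067.7293 N (compression)
  Rx@0 = +2767.0900 N
  Ry@0 = +995.5174 N
  Ry@4 = +994.2126 N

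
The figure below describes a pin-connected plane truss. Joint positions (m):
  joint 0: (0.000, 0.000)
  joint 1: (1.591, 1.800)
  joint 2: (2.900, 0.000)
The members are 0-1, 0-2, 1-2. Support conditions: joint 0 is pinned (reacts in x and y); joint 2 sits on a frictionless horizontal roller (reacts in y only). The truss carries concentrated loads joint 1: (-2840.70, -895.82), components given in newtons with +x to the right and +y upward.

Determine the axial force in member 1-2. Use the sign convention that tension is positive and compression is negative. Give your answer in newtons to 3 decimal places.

1572.450

N=3 nodes, M=3 members, R=3 reactions → 2N=6, M+R=6
member 0 (0-1): L=2.4023, (cx,cy)=(0.6623,0.7493)
member 1 (0-2): L=2.9000, (cx,cy)=(1.0000,0.0000)
member 2 (1-2): L=2.2256, (cx,cy)=(0.5881,-0.8088)
solve A·x = −loads:
  F[0-1] = -2892.8923 N (compression)
  F[0-2] = -924.8287 N (compression)
  F[1-2] = +1572.4501 N (tension)
  Rx@0 = +2840.7000 N
  Ry@0 = +2167.5477 N
  Ry@2 = -1271.7277 N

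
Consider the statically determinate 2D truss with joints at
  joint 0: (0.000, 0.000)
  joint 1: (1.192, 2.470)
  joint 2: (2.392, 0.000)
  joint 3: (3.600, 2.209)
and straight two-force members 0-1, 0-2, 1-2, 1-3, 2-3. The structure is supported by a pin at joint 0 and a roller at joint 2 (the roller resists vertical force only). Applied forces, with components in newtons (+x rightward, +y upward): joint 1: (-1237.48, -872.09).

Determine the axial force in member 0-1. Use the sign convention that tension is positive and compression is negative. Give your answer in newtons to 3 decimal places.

N=4 nodes, M=5 members, R=3 reactions → 2N=8, M+R=8
member 0 (0-1): L=2.7426, (cx,cy)=(0.4346,0.9006)
member 1 (0-2): L=2.3920, (cx,cy)=(1.0000,0.0000)
member 2 (1-2): L=2.7461, (cx,cy)=(0.4370,-0.8995)
member 3 (1-3): L=2.4221, (cx,cy)=(0.9942,-0.1078)
member 4 (2-3): L=2.5177, (cx,cy)=(0.4798,0.8774)
solve A·x = −loads:
  F[0-1] = -1904.6364 N (compression)
  F[0-2] = -409.6741 N (compression)
  F[1-2] = +937.4949 N (tension)
  F[1-3] = -0.0000 N (compression)
  F[2-3] = +0.0000 N (tension)
  Rx@0 = +1237.4800 N
  Ry@0 = +1715.3360 N
  Ry@2 = -843.2460 N

-1904.636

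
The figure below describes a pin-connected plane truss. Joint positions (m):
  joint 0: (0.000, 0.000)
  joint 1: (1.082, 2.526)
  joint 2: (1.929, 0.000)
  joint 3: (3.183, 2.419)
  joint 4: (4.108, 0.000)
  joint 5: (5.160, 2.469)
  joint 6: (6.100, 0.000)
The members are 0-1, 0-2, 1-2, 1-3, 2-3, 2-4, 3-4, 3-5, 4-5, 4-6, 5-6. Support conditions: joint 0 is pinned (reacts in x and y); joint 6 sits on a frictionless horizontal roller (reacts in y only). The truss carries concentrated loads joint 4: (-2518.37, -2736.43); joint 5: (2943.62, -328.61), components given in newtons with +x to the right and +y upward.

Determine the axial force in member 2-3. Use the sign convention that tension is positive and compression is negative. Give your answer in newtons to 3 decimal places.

N=7 nodes, M=11 members, R=3 reactions → 2N=14, M+R=14
member 0 (0-1): L=2.7480, (cx,cy)=(0.3937,0.9192)
member 1 (0-2): L=1.9290, (cx,cy)=(1.0000,0.0000)
member 2 (1-2): L=2.6642, (cx,cy)=(0.3179,-0.9481)
member 3 (1-3): L=2.1037, (cx,cy)=(0.9987,-0.0509)
member 4 (2-3): L=2.7247, (cx,cy)=(0.4602,0.8878)
member 5 (2-4): L=2.1790, (cx,cy)=(1.0000,0.0000)
member 6 (3-4): L=2.5898, (cx,cy)=(0.3572,-0.9340)
member 7 (3-5): L=1.9776, (cx,cy)=(0.9997,0.0253)
member 8 (4-5): L=2.6838, (cx,cy)=(0.3920,0.9200)
member 9 (4-6): L=1.9920, (cx,cy)=(1.0000,0.0000)
member 10 (5-6): L=2.6419, (cx,cy)=(0.3558,-0.9346)
solve A·x = −loads:
  F[0-1] = +268.9264 N (tension)
  F[0-2] = +319.3620 N (tension)
  F[1-2] = -271.0459 N (compression)
  F[1-3] = +192.3069 N (tension)
  F[2-3] = +289.4616 N (tension)
  F[2-4] = +99.9727 N (tension)
  F[3-4] = -253.4013 N (compression)
  F[3-5] = +415.9169 N (tension)
  F[4-5] = +3231.7483 N (tension)
  F[4-6] = +1261.0401 N (tension)
  F[5-6] = -3544.1745 N (compression)
  Rx@0 = -425.2500 N
  Ry@0 = -247.2026 N
  Ry@6 = +3312.2426 N

289.462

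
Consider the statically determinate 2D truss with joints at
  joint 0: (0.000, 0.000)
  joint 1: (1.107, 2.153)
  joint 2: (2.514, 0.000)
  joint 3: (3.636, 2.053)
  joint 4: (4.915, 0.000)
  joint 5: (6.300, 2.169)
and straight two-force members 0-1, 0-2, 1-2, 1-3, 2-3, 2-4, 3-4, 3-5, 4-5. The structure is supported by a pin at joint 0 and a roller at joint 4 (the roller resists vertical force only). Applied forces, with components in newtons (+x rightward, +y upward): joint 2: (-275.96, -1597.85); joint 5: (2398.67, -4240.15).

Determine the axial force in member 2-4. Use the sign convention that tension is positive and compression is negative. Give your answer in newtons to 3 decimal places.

N=6 nodes, M=9 members, R=3 reactions → 2N=12, M+R=12
member 0 (0-1): L=2.4209, (cx,cy)=(0.4573,0.8893)
member 1 (0-2): L=2.5140, (cx,cy)=(1.0000,0.0000)
member 2 (1-2): L=2.5720, (cx,cy)=(0.5471,-0.8371)
member 3 (1-3): L=2.5310, (cx,cy)=(0.9992,-0.0395)
member 4 (2-3): L=2.3396, (cx,cy)=(0.4796,0.8775)
member 5 (2-4): L=2.4010, (cx,cy)=(1.0000,0.0000)
member 6 (3-4): L=2.4188, (cx,cy)=(0.5288,-0.8488)
member 7 (3-5): L=2.6665, (cx,cy)=(0.9991,0.0435)
member 8 (4-5): L=2.5735, (cx,cy)=(0.5382,0.8428)
solve A·x = −loads:
  F[0-1] = +1656.0930 N (tension)
  F[0-2] = +1365.4383 N (tension)
  F[1-2] = -1842.8157 N (compression)
  F[1-3] = +1766.7642 N (tension)
  F[2-3] = +3578.8705 N (tension)
  F[2-4] = -1083.0361 N (compression)
  F[3-4] = -3348.3570 N (compression)
  F[3-5] = +5257.2005 N (tension)
  F[4-5] = -5302.2064 N (compression)
  Rx@0 = -2122.7100 N
  Ry@0 = -1472.8149 N
  Ry@4 = +7310.8149 N

-1083.036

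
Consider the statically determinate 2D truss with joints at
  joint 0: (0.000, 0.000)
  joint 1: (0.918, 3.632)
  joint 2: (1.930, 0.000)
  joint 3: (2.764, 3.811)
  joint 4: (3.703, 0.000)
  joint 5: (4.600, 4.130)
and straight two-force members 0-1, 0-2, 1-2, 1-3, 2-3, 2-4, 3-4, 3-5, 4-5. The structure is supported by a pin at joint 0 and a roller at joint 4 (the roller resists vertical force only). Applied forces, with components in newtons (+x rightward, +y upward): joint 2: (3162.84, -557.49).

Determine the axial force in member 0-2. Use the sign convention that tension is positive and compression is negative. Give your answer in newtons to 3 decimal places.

3230.307

N=6 nodes, M=9 members, R=3 reactions → 2N=12, M+R=12
member 0 (0-1): L=3.7462, (cx,cy)=(0.2450,0.9695)
member 1 (0-2): L=1.9300, (cx,cy)=(1.0000,0.0000)
member 2 (1-2): L=3.7704, (cx,cy)=(0.2684,-0.9633)
member 3 (1-3): L=1.8547, (cx,cy)=(0.9953,0.0965)
member 4 (2-3): L=3.9012, (cx,cy)=(0.2138,0.9769)
member 5 (2-4): L=1.7730, (cx,cy)=(1.0000,0.0000)
member 6 (3-4): L=3.9250, (cx,cy)=(0.2392,-0.9710)
member 7 (3-5): L=1.8635, (cx,cy)=(0.9852,0.1712)
member 8 (4-5): L=4.2263, (cx,cy)=(0.2122,0.9772)
solve A·x = −loads:
  F[0-1] = -275.3210 N (compression)
  F[0-2] = +3230.3066 N (tension)
  F[1-2] = +263.1926 N (tension)
  F[1-3] = -138.7579 N (compression)
  F[2-3] = +311.1485 N (tension)
  F[2-4] = +71.5925 N (tension)
  F[3-4] = -299.2532 N (compression)
  F[3-5] = -0.0000 N (compression)
  F[4-5] = +0.0000 N (tension)
  Rx@0 = -3162.8400 N
  Ry@0 = +266.9268 N
  Ry@4 = +290.5632 N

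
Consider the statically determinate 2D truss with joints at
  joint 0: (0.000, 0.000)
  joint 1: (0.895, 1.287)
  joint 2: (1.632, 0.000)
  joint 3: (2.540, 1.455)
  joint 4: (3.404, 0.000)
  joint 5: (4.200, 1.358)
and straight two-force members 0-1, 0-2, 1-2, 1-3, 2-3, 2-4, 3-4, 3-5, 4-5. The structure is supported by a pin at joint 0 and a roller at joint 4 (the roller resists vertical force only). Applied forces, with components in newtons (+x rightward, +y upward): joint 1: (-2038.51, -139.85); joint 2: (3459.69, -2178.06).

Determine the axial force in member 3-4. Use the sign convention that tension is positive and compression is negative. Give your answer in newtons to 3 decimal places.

N=6 nodes, M=9 members, R=3 reactions → 2N=12, M+R=12
member 0 (0-1): L=1.5676, (cx,cy)=(0.5709,0.8210)
member 1 (0-2): L=1.6320, (cx,cy)=(1.0000,0.0000)
member 2 (1-2): L=1.4831, (cx,cy)=(0.4969,-0.8678)
member 3 (1-3): L=1.6536, (cx,cy)=(0.9948,0.1016)
member 4 (2-3): L=1.7151, (cx,cy)=(0.5294,0.8484)
member 5 (2-4): L=1.7720, (cx,cy)=(1.0000,0.0000)
member 6 (3-4): L=1.6922, (cx,cy)=(0.5106,-0.8598)
member 7 (3-5): L=1.6628, (cx,cy)=(0.9983,-0.0583)
member 8 (4-5): L=1.5741, (cx,cy)=(0.5057,0.8627)
solve A·x = −loads:
  F[0-1] = -2445.3569 N (compression)
  F[0-2] = +2817.3166 N (tension)
  F[1-2] = +2104.8494 N (tension)
  F[1-3] = -405.7044 N (compression)
  F[2-3] = +414.3301 N (tension)
  F[2-4] = +184.2495 N (tension)
  F[3-4] = -360.8633 N (compression)
  F[3-5] = +0.0000 N (tension)
  F[4-5] = -0.0000 N (compression)
  Rx@0 = -1421.1800 N
  Ry@0 = +2007.6288 N
  Ry@4 = +310.2812 N

-360.863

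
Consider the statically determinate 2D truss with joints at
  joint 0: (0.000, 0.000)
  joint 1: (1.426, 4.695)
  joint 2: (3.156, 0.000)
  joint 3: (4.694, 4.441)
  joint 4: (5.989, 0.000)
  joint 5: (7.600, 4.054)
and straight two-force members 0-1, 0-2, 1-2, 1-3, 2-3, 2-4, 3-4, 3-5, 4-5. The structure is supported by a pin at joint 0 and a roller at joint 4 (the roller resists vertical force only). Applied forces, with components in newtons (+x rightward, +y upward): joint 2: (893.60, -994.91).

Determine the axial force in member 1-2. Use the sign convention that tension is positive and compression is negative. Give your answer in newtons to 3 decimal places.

N=6 nodes, M=9 members, R=3 reactions → 2N=12, M+R=12
member 0 (0-1): L=4.9068, (cx,cy)=(0.2906,0.9568)
member 1 (0-2): L=3.1560, (cx,cy)=(1.0000,0.0000)
member 2 (1-2): L=5.0036, (cx,cy)=(0.3458,-0.9383)
member 3 (1-3): L=3.2779, (cx,cy)=(0.9970,-0.0775)
member 4 (2-3): L=4.6998, (cx,cy)=(0.3272,0.9449)
member 5 (2-4): L=2.8330, (cx,cy)=(1.0000,0.0000)
member 6 (3-4): L=4.6260, (cx,cy)=(0.2799,-0.9600)
member 7 (3-5): L=2.9317, (cx,cy)=(0.9912,-0.1320)
member 8 (4-5): L=4.3624, (cx,cy)=(0.3693,0.9293)
solve A·x = −loads:
  F[0-1] = -491.8551 N (compression)
  F[0-2] = +1036.5420 N (tension)
  F[1-2] = +528.5364 N (tension)
  F[1-3] = -326.6666 N (compression)
  F[2-3] = +528.0458 N (tension)
  F[2-4] = +152.8817 N (tension)
  F[3-4] = -546.1194 N (compression)
  F[3-5] = +0.0000 N (tension)
  F[4-5] = -0.0000 N (compression)
  Rx@0 = -893.6000 N
  Ry@0 = +470.6262 N
  Ry@4 = +524.2838 N

528.536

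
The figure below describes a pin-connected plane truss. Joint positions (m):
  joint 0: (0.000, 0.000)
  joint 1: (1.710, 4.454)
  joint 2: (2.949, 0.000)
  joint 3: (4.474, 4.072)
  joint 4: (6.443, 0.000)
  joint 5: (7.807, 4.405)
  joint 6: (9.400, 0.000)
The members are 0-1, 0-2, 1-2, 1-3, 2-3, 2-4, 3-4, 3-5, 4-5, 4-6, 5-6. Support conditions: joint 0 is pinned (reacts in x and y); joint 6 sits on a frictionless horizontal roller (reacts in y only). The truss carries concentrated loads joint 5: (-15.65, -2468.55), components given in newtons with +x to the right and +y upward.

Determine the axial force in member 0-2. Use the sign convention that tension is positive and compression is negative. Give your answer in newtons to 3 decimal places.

N=7 nodes, M=11 members, R=3 reactions → 2N=14, M+R=14
member 0 (0-1): L=4.7710, (cx,cy)=(0.3584,0.9336)
member 1 (0-2): L=2.9490, (cx,cy)=(1.0000,0.0000)
member 2 (1-2): L=4.6231, (cx,cy)=(0.2680,-0.9634)
member 3 (1-3): L=2.7903, (cx,cy)=(0.9906,-0.1369)
member 4 (2-3): L=4.3482, (cx,cy)=(0.3507,0.9365)
member 5 (2-4): L=3.4940, (cx,cy)=(1.0000,0.0000)
member 6 (3-4): L=4.5231, (cx,cy)=(0.4353,-0.9003)
member 7 (3-5): L=3.3496, (cx,cy)=(0.9950,0.0994)
member 8 (4-5): L=4.6113, (cx,cy)=(0.2958,0.9553)
member 9 (4-6): L=2.9570, (cx,cy)=(1.0000,0.0000)
member 10 (5-6): L=4.6842, (cx,cy)=(0.3401,-0.9404)
solve A·x = −loads:
  F[0-1] = -455.9681 N (compression)
  F[0-2] = +147.7768 N (tension)
  F[1-2] = +483.8846 N (tension)
  F[1-3] = -295.8944 N (compression)
  F[2-3] = -497.8038 N (compression)
  F[2-4] = +452.0481 N (tension)
  F[3-4] = +401.5255 N (tension)
  F[3-5] = -645.6905 N (compression)
  F[4-5] = -378.4162 N (compression)
  F[4-6] = +738.7743 N (tension)
  F[5-6] = -2172.3556 N (compression)
  Rx@0 = +15.6500 N
  Ry@0 = +425.6743 N
  Ry@6 = +2042.8757 N

147.777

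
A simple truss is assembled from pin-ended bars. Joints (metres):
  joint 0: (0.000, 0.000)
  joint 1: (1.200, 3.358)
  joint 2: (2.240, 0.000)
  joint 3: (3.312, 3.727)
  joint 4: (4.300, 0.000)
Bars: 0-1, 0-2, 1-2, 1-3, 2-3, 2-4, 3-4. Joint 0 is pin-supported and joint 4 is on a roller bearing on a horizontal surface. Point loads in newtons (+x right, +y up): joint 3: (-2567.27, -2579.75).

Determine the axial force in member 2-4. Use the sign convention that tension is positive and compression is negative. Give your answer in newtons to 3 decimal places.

-63.134

N=5 nodes, M=7 members, R=3 reactions → 2N=10, M+R=10
member 0 (0-1): L=3.5660, (cx,cy)=(0.3365,0.9417)
member 1 (0-2): L=2.2400, (cx,cy)=(1.0000,0.0000)
member 2 (1-2): L=3.5154, (cx,cy)=(0.2958,-0.9552)
member 3 (1-3): L=2.1440, (cx,cy)=(0.9851,0.1721)
member 4 (2-3): L=3.8781, (cx,cy)=(0.2764,0.9610)
member 5 (2-4): L=2.0600, (cx,cy)=(1.0000,0.0000)
member 6 (3-4): L=3.8557, (cx,cy)=(0.2562,-0.9666)
solve A·x = −loads:
  F[0-1] = -2992.4322 N (compression)
  F[0-2] = -1560.2746 N (compression)
  F[1-2] = +2623.8013 N (tension)
  F[1-3] = -1810.2450 N (compression)
  F[2-3] = -2607.9669 N (compression)
  F[2-4] = -63.1342 N (compression)
  F[3-4] = +246.3850 N (tension)
  Rx@0 = +2567.2700 N
  Ry@0 = +2817.9089 N
  Ry@4 = -238.1589 N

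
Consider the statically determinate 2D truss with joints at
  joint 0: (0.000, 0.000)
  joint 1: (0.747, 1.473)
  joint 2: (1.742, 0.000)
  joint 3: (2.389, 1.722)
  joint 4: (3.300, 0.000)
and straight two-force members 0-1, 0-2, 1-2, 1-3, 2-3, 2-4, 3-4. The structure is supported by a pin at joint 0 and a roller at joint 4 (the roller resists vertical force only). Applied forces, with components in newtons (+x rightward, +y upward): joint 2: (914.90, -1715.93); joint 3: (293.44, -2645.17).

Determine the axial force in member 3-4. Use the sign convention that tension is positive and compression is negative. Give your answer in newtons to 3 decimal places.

-3364.389

N=5 nodes, M=7 members, R=3 reactions → 2N=10, M+R=10
member 0 (0-1): L=1.6516, (cx,cy)=(0.4523,0.8919)
member 1 (0-2): L=1.7420, (cx,cy)=(1.0000,0.0000)
member 2 (1-2): L=1.7776, (cx,cy)=(0.5598,-0.8287)
member 3 (1-3): L=1.6608, (cx,cy)=(0.9887,0.1499)
member 4 (2-3): L=1.8395, (cx,cy)=(0.3517,0.9361)
member 5 (2-4): L=1.5580, (cx,cy)=(1.0000,0.0000)
member 6 (3-4): L=1.9481, (cx,cy)=(0.4676,-0.8839)
solve A·x = −loads:
  F[0-1] = -1555.4198 N (compression)
  F[0-2] = +1911.8445 N (tension)
  F[1-2] = +1401.7398 N (tension)
  F[1-3] = -1505.1459 N (compression)
  F[2-3] = +592.2035 N (tension)
  F[2-4] = +1573.2833 N (tension)
  F[3-4] = -3364.3888 N (compression)
  Rx@0 = -1208.3400 N
  Ry@0 = +1387.2319 N
  Ry@4 = +2973.8681 N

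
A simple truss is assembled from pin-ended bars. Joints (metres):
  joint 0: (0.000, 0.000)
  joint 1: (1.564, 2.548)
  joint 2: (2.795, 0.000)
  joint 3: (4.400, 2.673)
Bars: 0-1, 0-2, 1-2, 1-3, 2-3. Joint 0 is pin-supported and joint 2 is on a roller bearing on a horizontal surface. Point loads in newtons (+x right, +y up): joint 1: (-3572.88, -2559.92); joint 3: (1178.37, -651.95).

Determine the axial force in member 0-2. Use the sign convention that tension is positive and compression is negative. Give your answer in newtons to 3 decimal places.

N=4 nodes, M=5 members, R=3 reactions → 2N=8, M+R=8
member 0 (0-1): L=2.9897, (cx,cy)=(0.5231,0.8523)
member 1 (0-2): L=2.7950, (cx,cy)=(1.0000,0.0000)
member 2 (1-2): L=2.8298, (cx,cy)=(0.4350,-0.9004)
member 3 (1-3): L=2.8388, (cx,cy)=(0.9990,0.0440)
member 4 (2-3): L=3.1178, (cx,cy)=(0.5148,0.8573)
solve A·x = −loads:
  F[0-1] = -3383.1315 N (compression)
  F[0-2] = -624.7037 N (compression)
  F[1-2] = +438.0650 N (tension)
  F[1-3] = +1614.0741 N (tension)
  F[2-3] = -843.3497 N (compression)
  Rx@0 = +2394.5100 N
  Ry@0 = +2883.2905 N
  Ry@2 = +328.5795 N

-624.704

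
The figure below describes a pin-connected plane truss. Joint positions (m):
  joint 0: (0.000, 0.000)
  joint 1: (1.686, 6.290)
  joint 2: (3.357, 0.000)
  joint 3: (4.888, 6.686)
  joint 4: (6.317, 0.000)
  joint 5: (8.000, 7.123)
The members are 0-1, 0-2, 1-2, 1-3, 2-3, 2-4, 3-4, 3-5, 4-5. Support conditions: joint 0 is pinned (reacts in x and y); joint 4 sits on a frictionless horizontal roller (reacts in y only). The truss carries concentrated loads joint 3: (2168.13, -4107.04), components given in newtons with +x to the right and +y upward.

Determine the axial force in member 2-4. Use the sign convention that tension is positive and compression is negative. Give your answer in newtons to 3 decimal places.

1169.691

N=6 nodes, M=9 members, R=3 reactions → 2N=12, M+R=12
member 0 (0-1): L=6.5120, (cx,cy)=(0.2589,0.9659)
member 1 (0-2): L=3.3570, (cx,cy)=(1.0000,0.0000)
member 2 (1-2): L=6.5082, (cx,cy)=(0.2568,-0.9665)
member 3 (1-3): L=3.2264, (cx,cy)=(0.9924,0.1227)
member 4 (2-3): L=6.8590, (cx,cy)=(0.2232,0.9748)
member 5 (2-4): L=2.9600, (cx,cy)=(1.0000,0.0000)
member 6 (3-4): L=6.8370, (cx,cy)=(0.2090,-0.9779)
member 7 (3-5): L=3.1425, (cx,cy)=(0.9903,0.1391)
member 8 (4-5): L=7.3191, (cx,cy)=(0.2299,0.9732)
solve A·x = −loads:
  F[0-1] = +1413.9153 N (tension)
  F[0-2] = +1802.0603 N (tension)
  F[1-2] = -1322.7729 N (compression)
  F[1-3] = +711.0732 N (tension)
  F[2-3] = +1311.5181 N (tension)
  F[2-4] = +1169.6907 N (tension)
  F[3-4] = -5596.3481 N (compression)
  F[3-5] = -0.0000 N (compression)
  F[4-5] = +0.0000 N (tension)
  Rx@0 = -2168.1300 N
  Ry@0 = -1365.7048 N
  Ry@4 = +5472.7448 N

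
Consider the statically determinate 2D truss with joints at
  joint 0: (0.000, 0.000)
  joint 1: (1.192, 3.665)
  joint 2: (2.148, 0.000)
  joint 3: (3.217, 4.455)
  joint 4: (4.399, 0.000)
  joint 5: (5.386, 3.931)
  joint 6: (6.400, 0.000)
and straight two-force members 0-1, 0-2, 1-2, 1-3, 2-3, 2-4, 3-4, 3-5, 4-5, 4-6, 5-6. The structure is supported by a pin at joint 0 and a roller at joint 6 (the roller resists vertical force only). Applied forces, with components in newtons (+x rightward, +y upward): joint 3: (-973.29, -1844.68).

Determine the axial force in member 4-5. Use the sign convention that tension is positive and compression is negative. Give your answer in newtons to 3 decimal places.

227.637

N=7 nodes, M=11 members, R=3 reactions → 2N=14, M+R=14
member 0 (0-1): L=3.8540, (cx,cy)=(0.3093,0.9510)
member 1 (0-2): L=2.1480, (cx,cy)=(1.0000,0.0000)
member 2 (1-2): L=3.7876, (cx,cy)=(0.2524,-0.9676)
member 3 (1-3): L=2.1736, (cx,cy)=(0.9316,0.3634)
member 4 (2-3): L=4.5815, (cx,cy)=(0.2333,0.9724)
member 5 (2-4): L=2.2510, (cx,cy)=(1.0000,0.0000)
member 6 (3-4): L=4.6091, (cx,cy)=(0.2564,-0.9666)
member 7 (3-5): L=2.2314, (cx,cy)=(0.9720,-0.2348)
member 8 (4-5): L=4.0530, (cx,cy)=(0.2435,0.9699)
member 9 (4-6): L=2.0010, (cx,cy)=(1.0000,0.0000)
member 10 (5-6): L=4.0597, (cx,cy)=(0.2498,-0.9683)
solve A·x = −loads:
  F[0-1] = -1677.1777 N (compression)
  F[0-2] = -454.5533 N (compression)
  F[1-2] = +1306.2401 N (tension)
  F[1-3] = -910.7106 N (compression)
  F[2-3] = -1299.8267 N (compression)
  F[2-4] = +178.4329 N (tension)
  F[3-4] = -228.4225 N (compression)
  F[3-5] = -123.3026 N (compression)
  F[4-5] = +227.6366 N (tension)
  F[4-6] = +64.4200 N (tension)
  F[5-6] = -257.9136 N (compression)
  Rx@0 = +973.2900 N
  Ry@0 = +1594.9412 N
  Ry@6 = +249.7388 N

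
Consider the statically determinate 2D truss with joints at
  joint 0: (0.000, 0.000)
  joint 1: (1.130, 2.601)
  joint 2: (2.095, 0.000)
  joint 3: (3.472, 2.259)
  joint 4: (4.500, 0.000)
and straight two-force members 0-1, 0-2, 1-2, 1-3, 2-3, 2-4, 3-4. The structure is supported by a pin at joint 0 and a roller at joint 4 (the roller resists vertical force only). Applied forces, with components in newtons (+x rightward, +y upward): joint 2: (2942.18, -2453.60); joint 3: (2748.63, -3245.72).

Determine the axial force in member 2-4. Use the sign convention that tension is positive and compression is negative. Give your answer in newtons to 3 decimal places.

N=5 nodes, M=7 members, R=3 reactions → 2N=10, M+R=10
member 0 (0-1): L=2.8359, (cx,cy)=(0.3985,0.9172)
member 1 (0-2): L=2.0950, (cx,cy)=(1.0000,0.0000)
member 2 (1-2): L=2.7742, (cx,cy)=(0.3478,-0.9376)
member 3 (1-3): L=2.3668, (cx,cy)=(0.9895,-0.1445)
member 4 (2-3): L=2.6456, (cx,cy)=(0.5205,0.8539)
member 5 (2-4): L=2.4050, (cx,cy)=(1.0000,0.0000)
member 6 (3-4): L=2.4819, (cx,cy)=(0.4142,-0.9102)
solve A·x = −loads:
  F[0-1] = -733.7336 N (compression)
  F[0-2] = +5983.1795 N (tension)
  F[1-2] = +807.0544 N (tension)
  F[1-3] = -579.1757 N (compression)
  F[2-3] = +1987.3563 N (tension)
  F[2-4] = +2287.3353 N (tension)
  F[3-4] = -5522.3296 N (compression)
  Rx@0 = -5690.8100 N
  Ry@0 = +672.9673 N
  Ry@4 = +5026.3527 N

2287.335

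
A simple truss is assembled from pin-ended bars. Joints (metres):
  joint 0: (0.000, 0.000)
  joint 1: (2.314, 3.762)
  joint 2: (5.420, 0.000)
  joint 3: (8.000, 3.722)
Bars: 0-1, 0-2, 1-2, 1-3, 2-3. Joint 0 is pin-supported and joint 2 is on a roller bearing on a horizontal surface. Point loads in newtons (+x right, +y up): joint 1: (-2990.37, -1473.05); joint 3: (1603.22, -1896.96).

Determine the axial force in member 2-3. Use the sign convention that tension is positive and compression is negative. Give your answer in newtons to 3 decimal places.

-2283.278

N=4 nodes, M=5 members, R=3 reactions → 2N=8, M+R=8
member 0 (0-1): L=4.4167, (cx,cy)=(0.5239,0.8518)
member 1 (0-2): L=5.4200, (cx,cy)=(1.0000,0.0000)
member 2 (1-2): L=4.8785, (cx,cy)=(0.6367,-0.7711)
member 3 (1-3): L=5.6861, (cx,cy)=(1.0000,-0.0070)
member 4 (2-3): L=4.5288, (cx,cy)=(0.5697,0.8219)
solve A·x = −loads:
  F[0-1] = -1075.1955 N (compression)
  F[0-2] = -823.8330 N (compression)
  F[1-2] = -749.1056 N (compression)
  F[1-3] = +2904.0576 N (tension)
  F[2-3] = -2283.2783 N (compression)
  Rx@0 = +1387.1500 N
  Ry@0 = +915.8162 N
  Ry@2 = +2454.1938 N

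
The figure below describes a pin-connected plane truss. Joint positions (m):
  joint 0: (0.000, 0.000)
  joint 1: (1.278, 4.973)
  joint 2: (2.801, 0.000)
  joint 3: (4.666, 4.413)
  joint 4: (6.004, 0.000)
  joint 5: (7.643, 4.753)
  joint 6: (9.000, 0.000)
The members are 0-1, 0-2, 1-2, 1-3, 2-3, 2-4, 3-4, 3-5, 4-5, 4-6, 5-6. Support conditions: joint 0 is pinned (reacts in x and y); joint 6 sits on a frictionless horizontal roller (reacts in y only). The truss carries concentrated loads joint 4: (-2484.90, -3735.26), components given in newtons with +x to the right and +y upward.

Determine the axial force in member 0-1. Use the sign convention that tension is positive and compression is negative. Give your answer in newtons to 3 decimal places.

-1283.830

N=7 nodes, M=11 members, R=3 reactions → 2N=14, M+R=14
member 0 (0-1): L=5.1346, (cx,cy)=(0.2489,0.9685)
member 1 (0-2): L=2.8010, (cx,cy)=(1.0000,0.0000)
member 2 (1-2): L=5.2010, (cx,cy)=(0.2928,-0.9562)
member 3 (1-3): L=3.4340, (cx,cy)=(0.9866,-0.1631)
member 4 (2-3): L=4.7909, (cx,cy)=(0.3893,0.9211)
member 5 (2-4): L=3.2030, (cx,cy)=(1.0000,0.0000)
member 6 (3-4): L=4.6114, (cx,cy)=(0.2902,-0.9570)
member 7 (3-5): L=2.9964, (cx,cy)=(0.9935,0.1135)
member 8 (4-5): L=5.0277, (cx,cy)=(0.3260,0.9454)
member 9 (4-6): L=2.9960, (cx,cy)=(1.0000,0.0000)
member 10 (5-6): L=4.9429, (cx,cy)=(0.2745,-0.9616)
solve A·x = −loads:
  F[0-1] = -1283.8298 N (compression)
  F[0-2] = -2165.3546 N (compression)
  F[1-2] = +1427.9537 N (tension)
  F[1-3] = -747.7009 N (compression)
  F[2-3] = -1482.2816 N (compression)
  F[2-4] = -1170.1870 N (compression)
  F[3-4] = +1104.1855 N (tension)
  F[3-5] = -1645.7237 N (compression)
  F[4-5] = +2833.3598 N (tension)
  F[4-6] = +711.4281 N (tension)
  F[5-6] = -2591.4019 N (compression)
  Rx@0 = +2484.9000 N
  Ry@0 = +1243.4266 N
  Ry@6 = +2491.8334 N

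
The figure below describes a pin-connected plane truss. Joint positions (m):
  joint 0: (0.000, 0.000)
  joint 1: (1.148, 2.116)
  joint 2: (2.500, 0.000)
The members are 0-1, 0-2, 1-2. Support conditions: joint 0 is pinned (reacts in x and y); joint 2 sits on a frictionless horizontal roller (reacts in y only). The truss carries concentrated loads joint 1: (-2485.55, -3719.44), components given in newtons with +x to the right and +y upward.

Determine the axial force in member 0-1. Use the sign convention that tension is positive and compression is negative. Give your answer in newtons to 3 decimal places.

-4681.877

N=3 nodes, M=3 members, R=3 reactions → 2N=6, M+R=6
member 0 (0-1): L=2.4074, (cx,cy)=(0.4769,0.8790)
member 1 (0-2): L=2.5000, (cx,cy)=(1.0000,0.0000)
member 2 (1-2): L=2.5110, (cx,cy)=(0.5384,-0.8427)
solve A·x = −loads:
  F[0-1] = -4681.8770 N (compression)
  F[0-2] = -252.8947 N (compression)
  F[1-2] = +469.6972 N (tension)
  Rx@0 = +2485.5500 N
  Ry@0 = +4115.2427 N
  Ry@2 = -395.8027 N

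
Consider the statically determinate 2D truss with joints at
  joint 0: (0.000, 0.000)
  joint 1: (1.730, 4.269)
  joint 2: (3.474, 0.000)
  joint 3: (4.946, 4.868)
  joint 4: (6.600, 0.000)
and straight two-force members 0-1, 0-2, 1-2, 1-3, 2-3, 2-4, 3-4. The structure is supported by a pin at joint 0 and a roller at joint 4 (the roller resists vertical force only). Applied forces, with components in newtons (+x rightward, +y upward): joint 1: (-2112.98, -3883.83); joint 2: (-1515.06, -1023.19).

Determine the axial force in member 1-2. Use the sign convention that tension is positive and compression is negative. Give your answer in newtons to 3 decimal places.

874.156

N=5 nodes, M=7 members, R=3 reactions → 2N=10, M+R=10
member 0 (0-1): L=4.6062, (cx,cy)=(0.3756,0.9268)
member 1 (0-2): L=3.4740, (cx,cy)=(1.0000,0.0000)
member 2 (1-2): L=4.6115, (cx,cy)=(0.3782,-0.9257)
member 3 (1-3): L=3.2713, (cx,cy)=(0.9831,0.1831)
member 4 (2-3): L=5.0857, (cx,cy)=(0.2894,0.9572)
member 5 (2-4): L=3.1260, (cx,cy)=(1.0000,0.0000)
member 6 (3-4): L=5.1413, (cx,cy)=(0.3217,-0.9468)
solve A·x = −loads:
  F[0-1] = -5089.7484 N (compression)
  F[0-2] = -1716.4367 N (compression)
  F[1-2] = +874.1560 N (tension)
  F[1-3] = -131.4384 N (compression)
  F[2-3] = +223.5254 N (tension)
  F[2-4] = +64.5190 N (tension)
  F[3-4] = -200.5519 N (compression)
  Rx@0 = +3628.0400 N
  Ry@0 = +4717.1296 N
  Ry@4 = +189.8904 N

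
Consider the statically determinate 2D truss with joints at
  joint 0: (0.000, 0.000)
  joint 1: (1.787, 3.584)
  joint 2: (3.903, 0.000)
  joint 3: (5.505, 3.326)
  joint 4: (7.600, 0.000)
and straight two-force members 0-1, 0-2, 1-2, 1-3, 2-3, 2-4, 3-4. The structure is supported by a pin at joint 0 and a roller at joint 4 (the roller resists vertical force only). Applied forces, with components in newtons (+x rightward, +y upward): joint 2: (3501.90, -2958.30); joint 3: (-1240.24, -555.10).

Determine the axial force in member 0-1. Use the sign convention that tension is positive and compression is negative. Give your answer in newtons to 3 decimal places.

-2385.497

N=5 nodes, M=7 members, R=3 reactions → 2N=10, M+R=10
member 0 (0-1): L=4.0048, (cx,cy)=(0.4462,0.8949)
member 1 (0-2): L=3.9030, (cx,cy)=(1.0000,0.0000)
member 2 (1-2): L=4.1620, (cx,cy)=(0.5084,-0.8611)
member 3 (1-3): L=3.7269, (cx,cy)=(0.9976,-0.0692)
member 4 (2-3): L=3.6917, (cx,cy)=(0.4339,0.9009)
member 5 (2-4): L=3.6970, (cx,cy)=(1.0000,0.0000)
member 6 (3-4): L=3.9308, (cx,cy)=(0.5330,-0.8461)
solve A·x = −loads:
  F[0-1] = -2385.4967 N (compression)
  F[0-2] = +3326.1033 N (tension)
  F[1-2] = +2674.5027 N (tension)
  F[1-3] = -2430.0046 N (compression)
  F[2-3] = +727.2837 N (tension)
  F[2-4] = +868.3333 N (tension)
  F[3-4] = -1629.2396 N (compression)
  Rx@0 = -2261.6600 N
  Ry@0 = +2134.8431 N
  Ry@4 = +1378.5569 N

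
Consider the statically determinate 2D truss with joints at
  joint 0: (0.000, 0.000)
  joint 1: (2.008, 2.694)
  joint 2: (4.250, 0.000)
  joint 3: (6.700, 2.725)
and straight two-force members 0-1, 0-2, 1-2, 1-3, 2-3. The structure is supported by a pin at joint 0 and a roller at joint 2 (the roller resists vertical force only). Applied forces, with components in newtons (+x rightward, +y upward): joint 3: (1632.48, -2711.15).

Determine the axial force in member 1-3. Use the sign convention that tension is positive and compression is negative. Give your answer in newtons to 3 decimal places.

4094.438

N=4 nodes, M=5 members, R=3 reactions → 2N=8, M+R=8
member 0 (0-1): L=3.3600, (cx,cy)=(0.5976,0.8018)
member 1 (0-2): L=4.2500, (cx,cy)=(1.0000,0.0000)
member 2 (1-2): L=3.5049, (cx,cy)=(0.6397,-0.7686)
member 3 (1-3): L=4.6921, (cx,cy)=(1.0000,0.0066)
member 4 (2-3): L=3.6644, (cx,cy)=(0.6686,0.7436)
solve A·x = −loads:
  F[0-1] = +3254.7569 N (tension)
  F[0-2] = -312.6161 N (compression)
  F[1-2] = -3359.8924 N (compression)
  F[1-3] = +4094.4384 N (tension)
  F[2-3] = -3682.1931 N (compression)
  Rx@0 = -1632.4800 N
  Ry@0 = -2609.6060 N
  Ry@2 = +5320.7560 N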